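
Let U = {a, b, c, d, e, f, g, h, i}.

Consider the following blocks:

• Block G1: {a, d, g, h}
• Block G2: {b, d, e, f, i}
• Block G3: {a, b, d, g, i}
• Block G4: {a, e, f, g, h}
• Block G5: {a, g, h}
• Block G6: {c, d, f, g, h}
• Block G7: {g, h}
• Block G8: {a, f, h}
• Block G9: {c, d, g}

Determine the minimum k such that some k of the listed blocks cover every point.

G2 and G4 and G6 together: G2 ∪ G4 ∪ G6 = {a, b, c, d, e, f, g, h, i} — every point is covered.
No 2 of the 9 blocks cover everything (all 36 combinations miss at least one point), so 3 is optimal.

3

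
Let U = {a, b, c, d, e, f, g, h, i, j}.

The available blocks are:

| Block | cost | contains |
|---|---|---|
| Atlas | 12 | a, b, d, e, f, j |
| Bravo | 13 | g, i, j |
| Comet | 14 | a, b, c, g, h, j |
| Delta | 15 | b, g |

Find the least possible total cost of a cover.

Atlas, Bravo, Comet together cover every item (Atlas ∪ Bravo ∪ Comet = {a, b, c, d, e, f, g, h, i, j}); total cost 12 + 13 + 14 = 39.
No covering selection has total cost below 39.

39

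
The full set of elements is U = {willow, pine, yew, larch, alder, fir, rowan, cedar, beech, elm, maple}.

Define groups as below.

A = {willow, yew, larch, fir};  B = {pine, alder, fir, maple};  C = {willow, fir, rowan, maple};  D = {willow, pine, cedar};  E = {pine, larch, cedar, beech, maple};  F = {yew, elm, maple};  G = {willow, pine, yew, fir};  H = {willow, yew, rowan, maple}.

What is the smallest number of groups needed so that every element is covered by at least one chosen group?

B and C and E and F together: B ∪ C ∪ E ∪ F = {willow, pine, yew, larch, alder, fir, rowan, cedar, beech, elm, maple} — every element is covered.
Only B contains alder, so B is forced; the remaining 7 elements need at least 3 more groups (each remaining group adds at most 3) — so at least 4 groups are needed, and 4 is optimal.

4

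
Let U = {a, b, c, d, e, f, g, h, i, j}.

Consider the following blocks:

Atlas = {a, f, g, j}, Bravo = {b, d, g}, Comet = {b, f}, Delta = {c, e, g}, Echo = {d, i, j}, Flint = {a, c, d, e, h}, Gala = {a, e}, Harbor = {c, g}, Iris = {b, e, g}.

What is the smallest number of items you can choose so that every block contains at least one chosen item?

4

The 4 items {a, b, c, j} hit every block.
The blocks Comet, Echo, Gala, Harbor are pairwise disjoint, so any hitting set needs a separate item for each — at least 4. Hence 4 is optimal.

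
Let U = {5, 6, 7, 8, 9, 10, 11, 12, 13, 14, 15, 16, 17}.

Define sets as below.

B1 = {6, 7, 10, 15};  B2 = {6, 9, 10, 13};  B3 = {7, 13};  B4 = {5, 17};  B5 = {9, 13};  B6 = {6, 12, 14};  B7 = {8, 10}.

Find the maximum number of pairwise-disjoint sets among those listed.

B3, B4, B6, B7 are pairwise disjoint (B3={7,13}; B4={5,17}; B6={6,12,14}; B7={8,10}).
Every remaining set overlaps one of these, and no 5 of the listed sets are pairwise disjoint, so 4 is the maximum.

4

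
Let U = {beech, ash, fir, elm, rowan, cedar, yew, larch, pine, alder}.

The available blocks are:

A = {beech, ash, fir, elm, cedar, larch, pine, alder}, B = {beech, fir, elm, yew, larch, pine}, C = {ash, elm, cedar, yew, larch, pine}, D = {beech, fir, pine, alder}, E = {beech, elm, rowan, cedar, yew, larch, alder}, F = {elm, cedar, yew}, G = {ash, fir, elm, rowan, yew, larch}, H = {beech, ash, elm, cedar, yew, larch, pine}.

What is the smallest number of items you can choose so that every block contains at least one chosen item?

T = {elm, alder} meets every block (each contains at least one member of T), and |T| = 2.
The blocks D, F are pairwise disjoint, so any hitting set needs a separate item for each — at least 2. Hence 2 is optimal.

2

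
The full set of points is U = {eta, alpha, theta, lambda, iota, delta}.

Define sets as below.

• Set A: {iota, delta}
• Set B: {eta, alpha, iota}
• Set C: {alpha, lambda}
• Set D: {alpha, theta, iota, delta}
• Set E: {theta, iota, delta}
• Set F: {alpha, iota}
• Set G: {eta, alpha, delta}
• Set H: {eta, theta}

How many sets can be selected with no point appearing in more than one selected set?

A, C, H are pairwise disjoint (A={iota,delta}; C={alpha,lambda}; H={eta,theta}).
Every remaining set overlaps one of these, and no 4 of the listed sets are pairwise disjoint, so 3 is the maximum.

3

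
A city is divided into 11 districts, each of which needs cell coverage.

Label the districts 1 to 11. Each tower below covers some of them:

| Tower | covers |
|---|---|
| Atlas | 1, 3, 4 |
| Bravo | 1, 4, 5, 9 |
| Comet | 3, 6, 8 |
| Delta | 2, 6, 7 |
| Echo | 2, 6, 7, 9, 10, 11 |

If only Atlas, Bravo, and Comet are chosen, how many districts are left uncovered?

Union of Atlas, Bravo, Comet = {1, 3, 4, 5, 6, 8, 9}.
Not covered: 2, 7, 10, 11 — 4 districts.

4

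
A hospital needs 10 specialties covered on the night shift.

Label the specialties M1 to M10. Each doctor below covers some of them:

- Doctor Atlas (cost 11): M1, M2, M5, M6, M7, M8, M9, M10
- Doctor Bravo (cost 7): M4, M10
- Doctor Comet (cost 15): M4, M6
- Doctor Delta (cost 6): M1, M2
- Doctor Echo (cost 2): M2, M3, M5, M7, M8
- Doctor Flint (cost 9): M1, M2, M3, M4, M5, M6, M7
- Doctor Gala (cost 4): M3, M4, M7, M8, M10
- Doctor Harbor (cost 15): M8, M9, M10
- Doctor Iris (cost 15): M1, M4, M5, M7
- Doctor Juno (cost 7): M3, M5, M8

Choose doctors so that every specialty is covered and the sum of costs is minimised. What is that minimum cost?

Atlas, Gala together cover every specialty (Atlas ∪ Gala = {M1, M2, M3, M4, M5, M6, M7, M8, M9, M10}); total cost 11 + 4 = 15.
The greedy pick Echo, Gala, Atlas costs 17; no covering selection beats 15.

15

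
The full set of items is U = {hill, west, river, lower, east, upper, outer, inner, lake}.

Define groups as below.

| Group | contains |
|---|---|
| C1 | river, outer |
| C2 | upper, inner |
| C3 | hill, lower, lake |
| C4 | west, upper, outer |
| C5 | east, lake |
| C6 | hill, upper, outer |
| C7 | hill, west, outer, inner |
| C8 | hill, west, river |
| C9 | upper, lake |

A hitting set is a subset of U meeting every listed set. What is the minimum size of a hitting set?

The 4 items {west, outer, inner, lake} hit every group.
No choice of 3 items meets every group, so 4 is the minimum.

4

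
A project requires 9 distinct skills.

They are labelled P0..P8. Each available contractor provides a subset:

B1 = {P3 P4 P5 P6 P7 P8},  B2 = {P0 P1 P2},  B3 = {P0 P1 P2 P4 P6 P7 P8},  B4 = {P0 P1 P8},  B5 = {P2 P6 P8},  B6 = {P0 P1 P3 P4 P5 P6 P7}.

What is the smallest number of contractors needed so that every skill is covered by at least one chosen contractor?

B3 and B6 together: B3 ∪ B6 = {P0, P1, P2, P3, P4, P5, P6, P7, P8} — every skill is covered.
No single contractor has all 9 skills (the largest, B3, has 7), so 2 is optimal.

2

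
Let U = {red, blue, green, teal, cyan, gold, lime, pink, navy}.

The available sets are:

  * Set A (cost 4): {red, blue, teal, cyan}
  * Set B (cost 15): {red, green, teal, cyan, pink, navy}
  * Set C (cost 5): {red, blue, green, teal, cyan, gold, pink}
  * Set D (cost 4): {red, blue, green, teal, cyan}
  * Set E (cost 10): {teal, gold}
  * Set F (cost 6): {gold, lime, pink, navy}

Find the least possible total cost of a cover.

10

D, F together cover every point (D ∪ F = {red, blue, green, teal, cyan, gold, lime, pink, navy}); total cost 4 + 6 = 10.
The greedy pick C, F costs 11; no covering selection beats 10.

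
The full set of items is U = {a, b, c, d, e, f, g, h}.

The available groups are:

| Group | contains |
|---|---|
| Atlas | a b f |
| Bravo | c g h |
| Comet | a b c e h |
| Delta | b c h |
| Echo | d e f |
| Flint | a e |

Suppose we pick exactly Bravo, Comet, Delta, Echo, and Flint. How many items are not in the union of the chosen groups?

Union of Bravo, Comet, Delta, Echo, Flint = {a, b, c, d, e, f, g, h} — that's every item, so 0 are uncovered.

0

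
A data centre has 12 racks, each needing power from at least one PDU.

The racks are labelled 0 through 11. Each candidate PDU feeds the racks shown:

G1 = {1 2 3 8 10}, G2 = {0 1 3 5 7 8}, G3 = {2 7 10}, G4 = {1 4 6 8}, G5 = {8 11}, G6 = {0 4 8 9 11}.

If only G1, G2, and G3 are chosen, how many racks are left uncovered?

Union of G1, G2, G3 = {0, 1, 2, 3, 5, 7, 8, 10}.
Not covered: 4, 6, 9, 11 — 4 racks.

4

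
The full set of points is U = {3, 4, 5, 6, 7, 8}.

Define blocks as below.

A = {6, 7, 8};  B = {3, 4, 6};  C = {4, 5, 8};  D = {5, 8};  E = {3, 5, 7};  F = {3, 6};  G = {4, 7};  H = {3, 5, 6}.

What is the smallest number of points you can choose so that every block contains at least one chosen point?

Take T = {3, 5, 7}. Each listed block contains at least one of these, so T is a hitting set of size 3.
The blocks D, F, G are pairwise disjoint, so any hitting set needs a separate point for each — at least 3. Hence 3 is optimal.

3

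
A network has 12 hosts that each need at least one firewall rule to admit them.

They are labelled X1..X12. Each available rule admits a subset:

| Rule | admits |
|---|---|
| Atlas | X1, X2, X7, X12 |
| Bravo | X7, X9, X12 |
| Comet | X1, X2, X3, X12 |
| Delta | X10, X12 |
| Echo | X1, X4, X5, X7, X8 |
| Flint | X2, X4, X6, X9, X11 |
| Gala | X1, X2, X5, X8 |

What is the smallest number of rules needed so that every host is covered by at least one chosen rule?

4

Take {Comet, Delta, Echo, Flint}. Their union is {X1, X2, X3, X4, X5, X6, X7, X8, X9, X10, X11, X12}, which is all 12 hosts.
No 3 of the 7 rules cover everything (all 35 combinations miss at least one host), so 4 is optimal.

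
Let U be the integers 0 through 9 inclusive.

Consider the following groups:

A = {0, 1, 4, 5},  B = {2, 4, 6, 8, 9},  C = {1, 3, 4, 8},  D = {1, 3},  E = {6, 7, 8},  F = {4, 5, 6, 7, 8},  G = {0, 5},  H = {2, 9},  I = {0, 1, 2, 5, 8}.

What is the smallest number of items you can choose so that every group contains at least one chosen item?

Take T = {0, 3, 6, 9}. Each listed group contains at least one of these, so T is a hitting set of size 4.
The groups D, E, G, H are pairwise disjoint, so any hitting set needs a separate item for each — at least 4. Hence 4 is optimal.

4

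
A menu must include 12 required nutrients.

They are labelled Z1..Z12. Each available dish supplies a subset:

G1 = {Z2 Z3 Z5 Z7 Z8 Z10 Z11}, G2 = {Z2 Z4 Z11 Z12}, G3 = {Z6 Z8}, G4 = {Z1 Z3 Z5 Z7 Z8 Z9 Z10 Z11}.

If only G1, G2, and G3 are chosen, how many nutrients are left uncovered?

2

Union of G1, G2, G3 = {Z2, Z3, Z4, Z5, Z6, Z7, Z8, Z10, Z11, Z12}.
Not covered: Z1, Z9 — 2 nutrients.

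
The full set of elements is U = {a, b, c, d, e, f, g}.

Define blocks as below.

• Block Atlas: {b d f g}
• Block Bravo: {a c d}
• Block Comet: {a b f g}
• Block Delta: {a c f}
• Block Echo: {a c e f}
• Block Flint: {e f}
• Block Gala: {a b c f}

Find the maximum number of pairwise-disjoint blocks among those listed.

2

Bravo, Flint are pairwise disjoint (Bravo={a,c,d}; Flint={e,f}).
Every remaining block overlaps one of these, and no 3 of the listed blocks are pairwise disjoint, so 2 is the maximum.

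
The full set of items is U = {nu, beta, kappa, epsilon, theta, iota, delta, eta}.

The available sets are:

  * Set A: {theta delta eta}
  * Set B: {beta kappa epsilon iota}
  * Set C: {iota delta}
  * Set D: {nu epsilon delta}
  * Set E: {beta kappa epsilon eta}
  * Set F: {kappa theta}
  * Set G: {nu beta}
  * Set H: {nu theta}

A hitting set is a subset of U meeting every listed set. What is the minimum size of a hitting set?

3

The 3 items {nu, kappa, delta} hit every set.
The sets C, E, H are pairwise disjoint, so any hitting set needs a separate item for each — at least 3. Hence 3 is optimal.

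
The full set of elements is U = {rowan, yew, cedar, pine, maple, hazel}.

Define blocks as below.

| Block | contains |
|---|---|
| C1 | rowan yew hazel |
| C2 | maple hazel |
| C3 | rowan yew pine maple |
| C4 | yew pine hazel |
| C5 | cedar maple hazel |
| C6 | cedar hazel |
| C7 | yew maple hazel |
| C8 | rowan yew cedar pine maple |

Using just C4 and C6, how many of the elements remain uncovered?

Union of C4, C6 = {yew, cedar, pine, hazel}.
Not covered: rowan, maple — 2 elements.

2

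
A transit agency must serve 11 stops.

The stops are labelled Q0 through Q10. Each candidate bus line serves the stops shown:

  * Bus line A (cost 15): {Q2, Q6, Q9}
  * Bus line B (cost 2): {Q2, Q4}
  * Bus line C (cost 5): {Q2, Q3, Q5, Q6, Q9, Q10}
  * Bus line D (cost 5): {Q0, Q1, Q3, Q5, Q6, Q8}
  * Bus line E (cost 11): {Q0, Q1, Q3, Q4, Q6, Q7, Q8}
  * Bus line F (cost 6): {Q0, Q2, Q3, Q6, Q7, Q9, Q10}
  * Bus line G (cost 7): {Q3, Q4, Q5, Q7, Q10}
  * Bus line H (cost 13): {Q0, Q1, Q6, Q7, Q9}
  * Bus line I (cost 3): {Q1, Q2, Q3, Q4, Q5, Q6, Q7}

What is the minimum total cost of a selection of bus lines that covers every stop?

13

C, D, I together cover every stop (C ∪ D ∪ I = {Q0, Q1, Q2, Q3, Q4, Q5, Q6, Q7, Q8, Q9, Q10}); total cost 5 + 5 + 3 = 13.
The greedy pick I, F, D costs 14; no covering selection beats 13.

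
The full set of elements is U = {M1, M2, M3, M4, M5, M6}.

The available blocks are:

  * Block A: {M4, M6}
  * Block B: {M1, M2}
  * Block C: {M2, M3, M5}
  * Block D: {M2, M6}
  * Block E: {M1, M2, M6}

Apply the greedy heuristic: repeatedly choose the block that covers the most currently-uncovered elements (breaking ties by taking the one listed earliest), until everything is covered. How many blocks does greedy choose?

Greedy: pick C (covers 3 new) → pick A (covers 2 new) → pick B (covers 1 new). Total picks: 3.

3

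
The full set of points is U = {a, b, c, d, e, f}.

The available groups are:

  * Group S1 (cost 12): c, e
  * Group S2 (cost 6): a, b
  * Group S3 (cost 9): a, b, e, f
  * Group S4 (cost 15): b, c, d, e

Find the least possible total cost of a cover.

S3, S4 together cover every point (S3 ∪ S4 = {a, b, c, d, e, f}); total cost 9 + 15 = 24.
No covering selection has total cost below 24.

24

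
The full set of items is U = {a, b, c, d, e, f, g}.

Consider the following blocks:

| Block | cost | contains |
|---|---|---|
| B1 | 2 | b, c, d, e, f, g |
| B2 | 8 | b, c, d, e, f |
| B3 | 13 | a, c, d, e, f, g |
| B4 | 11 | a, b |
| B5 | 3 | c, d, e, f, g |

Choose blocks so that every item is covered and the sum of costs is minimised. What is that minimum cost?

13

B1, B4 together cover every item (B1 ∪ B4 = {a, b, c, d, e, f, g}); total cost 2 + 11 = 13.
No covering selection has total cost below 13.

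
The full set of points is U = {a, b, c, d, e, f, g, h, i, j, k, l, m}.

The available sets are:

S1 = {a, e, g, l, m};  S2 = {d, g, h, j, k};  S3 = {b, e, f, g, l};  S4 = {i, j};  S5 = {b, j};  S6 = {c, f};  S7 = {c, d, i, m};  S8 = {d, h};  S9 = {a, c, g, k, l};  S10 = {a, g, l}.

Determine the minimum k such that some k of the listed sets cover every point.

Take {S2, S3, S7, S9}. Their union is {a, b, c, d, e, f, g, h, i, j, k, l, m}, which is all 13 points.
No 3 of the 10 sets cover everything (all 120 combinations miss at least one point), so 4 is optimal.

4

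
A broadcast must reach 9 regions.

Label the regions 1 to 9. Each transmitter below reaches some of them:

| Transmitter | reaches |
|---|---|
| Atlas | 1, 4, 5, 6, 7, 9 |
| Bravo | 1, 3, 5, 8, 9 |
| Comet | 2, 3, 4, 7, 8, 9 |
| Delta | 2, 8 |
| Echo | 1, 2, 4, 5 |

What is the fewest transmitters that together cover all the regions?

2

Take {Atlas, Comet}. Their union is {1, 2, 3, 4, 5, 6, 7, 8, 9}, which is all 9 regions.
No single transmitter has all 9 regions (the largest, Atlas, has 6), so 2 is optimal.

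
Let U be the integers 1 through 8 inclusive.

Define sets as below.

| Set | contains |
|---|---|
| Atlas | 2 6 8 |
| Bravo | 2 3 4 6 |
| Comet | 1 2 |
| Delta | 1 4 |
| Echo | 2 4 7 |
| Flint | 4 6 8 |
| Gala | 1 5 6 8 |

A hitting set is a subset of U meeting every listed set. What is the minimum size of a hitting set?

3

Take H = {1, 2, 4}. Each listed set contains at least one of these, so H is a hitting set of size 3.
No choice of 2 points meets every set, so 3 is the minimum.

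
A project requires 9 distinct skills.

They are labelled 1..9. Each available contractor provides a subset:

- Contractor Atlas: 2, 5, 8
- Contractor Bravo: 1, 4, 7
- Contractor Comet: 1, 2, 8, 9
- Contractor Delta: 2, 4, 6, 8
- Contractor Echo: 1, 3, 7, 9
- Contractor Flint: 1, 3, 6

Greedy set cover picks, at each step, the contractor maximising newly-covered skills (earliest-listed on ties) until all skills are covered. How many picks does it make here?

Greedy: pick Comet (covers 4 new) → pick Bravo (covers 2 new) → pick Flint (covers 2 new) → pick Atlas (covers 1 new). Total picks: 4.
(The true minimum cover uses only 3 contractors, so greedy is not optimal here.)

4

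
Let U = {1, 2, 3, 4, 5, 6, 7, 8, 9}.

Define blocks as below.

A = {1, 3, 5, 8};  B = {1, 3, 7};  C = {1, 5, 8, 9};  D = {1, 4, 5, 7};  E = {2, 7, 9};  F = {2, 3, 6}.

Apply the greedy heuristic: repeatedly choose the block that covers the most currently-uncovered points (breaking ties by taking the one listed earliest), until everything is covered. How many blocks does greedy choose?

Greedy: pick A (covers 4 new) → pick E (covers 3 new) → pick D (covers 1 new) → pick F (covers 1 new). Total picks: 4.
(The true minimum cover uses only 3 blocks, so greedy is not optimal here.)

4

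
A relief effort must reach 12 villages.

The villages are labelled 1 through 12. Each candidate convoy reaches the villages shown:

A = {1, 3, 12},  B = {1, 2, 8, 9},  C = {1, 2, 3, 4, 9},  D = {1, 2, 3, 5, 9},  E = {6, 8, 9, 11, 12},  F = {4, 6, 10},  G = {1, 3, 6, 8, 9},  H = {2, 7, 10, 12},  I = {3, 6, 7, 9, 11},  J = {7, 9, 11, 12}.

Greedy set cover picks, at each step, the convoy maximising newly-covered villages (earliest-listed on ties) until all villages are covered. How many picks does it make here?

4

Greedy: pick C (covers 5 new) → pick E (covers 4 new) → pick H (covers 2 new) → pick D (covers 1 new). Total picks: 4.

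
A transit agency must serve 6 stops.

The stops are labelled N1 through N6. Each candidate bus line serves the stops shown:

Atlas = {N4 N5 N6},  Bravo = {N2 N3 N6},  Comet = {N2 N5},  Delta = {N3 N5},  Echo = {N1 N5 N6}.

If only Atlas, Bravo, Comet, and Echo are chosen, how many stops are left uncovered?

0

Union of Atlas, Bravo, Comet, Echo = {N1, N2, N3, N4, N5, N6} — that's every stop, so 0 are uncovered.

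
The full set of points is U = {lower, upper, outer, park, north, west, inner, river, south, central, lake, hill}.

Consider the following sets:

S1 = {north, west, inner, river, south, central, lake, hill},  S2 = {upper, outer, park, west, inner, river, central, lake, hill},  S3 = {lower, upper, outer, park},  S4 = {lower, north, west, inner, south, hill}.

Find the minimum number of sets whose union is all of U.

S2 and S4 cover everything between them: the union {lower, upper, outer, park, north, west, inner, river, south, central, lake, hill} is all of U.
No single set has all 12 points (the largest, S2, has 9), so 2 is optimal.

2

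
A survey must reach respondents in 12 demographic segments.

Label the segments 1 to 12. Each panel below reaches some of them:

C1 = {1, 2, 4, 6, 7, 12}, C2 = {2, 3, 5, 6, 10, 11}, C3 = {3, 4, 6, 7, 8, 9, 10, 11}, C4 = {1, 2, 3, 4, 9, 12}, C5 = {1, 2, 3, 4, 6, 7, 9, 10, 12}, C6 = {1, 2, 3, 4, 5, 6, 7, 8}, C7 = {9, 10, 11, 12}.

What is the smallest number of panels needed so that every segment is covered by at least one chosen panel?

Take {C6, C7}. Their union is {1, 2, 3, 4, 5, 6, 7, 8, 9, 10, 11, 12}, which is all 12 segments.
No single panel has all 12 segments (the largest, C5, has 9), so 2 is optimal.

2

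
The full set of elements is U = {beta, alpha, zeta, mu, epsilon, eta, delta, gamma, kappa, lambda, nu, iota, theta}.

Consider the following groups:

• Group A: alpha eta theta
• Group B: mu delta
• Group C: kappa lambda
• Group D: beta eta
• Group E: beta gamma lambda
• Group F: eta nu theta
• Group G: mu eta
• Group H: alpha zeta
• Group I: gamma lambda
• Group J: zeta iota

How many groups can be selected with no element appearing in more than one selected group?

4

B, C, D, J are pairwise disjoint (B={mu,delta}; C={kappa,lambda}; D={beta,eta}; J={zeta,iota}).
Every remaining group overlaps one of these, and no 5 of the listed groups are pairwise disjoint, so 4 is the maximum.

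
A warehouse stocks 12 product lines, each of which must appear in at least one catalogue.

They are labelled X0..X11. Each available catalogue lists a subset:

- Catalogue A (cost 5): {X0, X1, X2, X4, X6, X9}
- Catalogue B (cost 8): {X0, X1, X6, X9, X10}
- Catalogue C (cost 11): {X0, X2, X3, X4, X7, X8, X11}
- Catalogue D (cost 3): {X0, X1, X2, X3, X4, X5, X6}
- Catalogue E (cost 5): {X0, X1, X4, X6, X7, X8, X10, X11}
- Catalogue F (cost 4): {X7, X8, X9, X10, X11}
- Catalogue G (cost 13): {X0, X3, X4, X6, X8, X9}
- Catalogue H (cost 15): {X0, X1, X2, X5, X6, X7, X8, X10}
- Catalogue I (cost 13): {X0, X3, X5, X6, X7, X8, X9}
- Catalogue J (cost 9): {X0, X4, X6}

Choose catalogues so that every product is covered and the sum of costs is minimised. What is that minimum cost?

7

D, F together cover every product (D ∪ F = {X0, X1, X2, X3, X4, X5, X6, X7, X8, X9, X10, X11}); total cost 3 + 4 = 7.
No covering selection has total cost below 7.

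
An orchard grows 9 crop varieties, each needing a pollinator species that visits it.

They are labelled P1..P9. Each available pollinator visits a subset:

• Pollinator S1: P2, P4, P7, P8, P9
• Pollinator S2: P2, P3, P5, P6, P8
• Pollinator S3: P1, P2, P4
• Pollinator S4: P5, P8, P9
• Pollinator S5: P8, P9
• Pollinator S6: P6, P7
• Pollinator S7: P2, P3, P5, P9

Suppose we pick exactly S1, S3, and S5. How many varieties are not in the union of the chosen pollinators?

Union of S1, S3, S5 = {P1, P2, P4, P7, P8, P9}.
Not covered: P3, P5, P6 — 3 varieties.

3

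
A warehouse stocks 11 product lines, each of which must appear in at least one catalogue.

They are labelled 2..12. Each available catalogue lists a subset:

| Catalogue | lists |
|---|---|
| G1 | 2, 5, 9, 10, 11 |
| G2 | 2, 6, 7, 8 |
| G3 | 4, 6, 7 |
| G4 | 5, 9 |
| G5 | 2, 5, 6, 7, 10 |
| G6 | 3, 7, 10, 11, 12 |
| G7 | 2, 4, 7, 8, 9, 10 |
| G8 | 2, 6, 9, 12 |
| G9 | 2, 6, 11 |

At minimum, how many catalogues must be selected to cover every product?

3

Take {G5, G6, G7}. Their union is {2, 3, 4, 5, 6, 7, 8, 9, 10, 11, 12}, which is all 11 products.
Only G6 contains 3, so G6 is forced; the remaining 6 products need at least 2 more catalogues (each remaining catalogue adds at most 4) — so at least 3 catalogues are needed, and 3 is optimal.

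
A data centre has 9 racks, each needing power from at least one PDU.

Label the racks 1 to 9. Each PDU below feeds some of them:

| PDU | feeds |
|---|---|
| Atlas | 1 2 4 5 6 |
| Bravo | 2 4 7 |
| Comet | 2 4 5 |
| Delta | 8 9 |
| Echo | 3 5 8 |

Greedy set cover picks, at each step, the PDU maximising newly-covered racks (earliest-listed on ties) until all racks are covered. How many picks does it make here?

4

Greedy: pick Atlas (covers 5 new) → pick Delta (covers 2 new) → pick Bravo (covers 1 new) → pick Echo (covers 1 new). Total picks: 4.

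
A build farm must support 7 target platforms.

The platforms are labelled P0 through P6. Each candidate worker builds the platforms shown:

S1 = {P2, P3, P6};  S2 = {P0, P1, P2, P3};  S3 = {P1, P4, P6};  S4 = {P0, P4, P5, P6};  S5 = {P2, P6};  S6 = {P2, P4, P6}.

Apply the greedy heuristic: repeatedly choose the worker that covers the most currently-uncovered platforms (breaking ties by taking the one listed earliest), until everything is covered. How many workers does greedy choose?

Greedy: pick S2 (covers 4 new) → pick S4 (covers 3 new). Total picks: 2.

2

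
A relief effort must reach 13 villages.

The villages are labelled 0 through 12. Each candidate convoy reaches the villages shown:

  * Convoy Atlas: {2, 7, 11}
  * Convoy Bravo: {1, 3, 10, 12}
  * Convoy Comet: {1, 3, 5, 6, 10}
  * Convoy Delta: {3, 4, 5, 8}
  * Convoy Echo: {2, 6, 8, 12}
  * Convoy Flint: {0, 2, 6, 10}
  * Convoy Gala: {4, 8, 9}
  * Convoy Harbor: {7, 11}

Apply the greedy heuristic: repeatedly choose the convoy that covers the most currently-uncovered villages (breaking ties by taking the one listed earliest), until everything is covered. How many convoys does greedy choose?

Greedy: pick Comet (covers 5 new) → pick Atlas (covers 3 new) → pick Gala (covers 3 new) → pick Bravo (covers 1 new) → pick Flint (covers 1 new). Total picks: 5.

5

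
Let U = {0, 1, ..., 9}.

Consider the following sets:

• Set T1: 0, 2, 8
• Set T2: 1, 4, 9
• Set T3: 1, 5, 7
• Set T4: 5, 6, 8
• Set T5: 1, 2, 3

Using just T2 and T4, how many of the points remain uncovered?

Union of T2, T4 = {1, 4, 5, 6, 8, 9}.
Not covered: 0, 2, 3, 7 — 4 points.

4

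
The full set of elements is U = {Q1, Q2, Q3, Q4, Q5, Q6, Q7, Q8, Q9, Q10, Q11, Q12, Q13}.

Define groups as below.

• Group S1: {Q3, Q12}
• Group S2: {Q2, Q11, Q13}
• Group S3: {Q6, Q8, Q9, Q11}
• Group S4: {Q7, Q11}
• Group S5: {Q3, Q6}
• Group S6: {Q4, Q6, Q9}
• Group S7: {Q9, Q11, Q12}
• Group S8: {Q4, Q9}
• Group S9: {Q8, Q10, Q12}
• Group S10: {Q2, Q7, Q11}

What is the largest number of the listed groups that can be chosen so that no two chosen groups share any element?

4

S4, S5, S8, S9 are pairwise disjoint (S4={Q7,Q11}; S5={Q3,Q6}; S8={Q4,Q9}; S9={Q8,Q10,Q12}).
Every remaining group overlaps one of these, and no 5 of the listed groups are pairwise disjoint, so 4 is the maximum.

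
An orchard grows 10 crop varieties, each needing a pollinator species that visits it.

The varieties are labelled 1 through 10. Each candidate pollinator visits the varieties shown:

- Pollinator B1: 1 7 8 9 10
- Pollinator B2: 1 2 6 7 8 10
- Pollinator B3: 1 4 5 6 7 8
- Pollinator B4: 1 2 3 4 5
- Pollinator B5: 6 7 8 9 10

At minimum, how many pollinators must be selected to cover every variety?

B4 and B5 together: B4 ∪ B5 = {1, 2, 3, 4, 5, 6, 7, 8, 9, 10} — every variety is covered.
No single pollinator has all 10 varieties (the largest, B2, has 6), so 2 is optimal.

2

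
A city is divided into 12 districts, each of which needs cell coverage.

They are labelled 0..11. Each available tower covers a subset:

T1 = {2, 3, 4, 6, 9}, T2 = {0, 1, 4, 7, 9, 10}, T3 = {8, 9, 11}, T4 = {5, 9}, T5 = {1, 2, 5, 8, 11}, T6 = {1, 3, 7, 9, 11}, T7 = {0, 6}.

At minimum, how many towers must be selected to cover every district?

3

Take {T1, T2, T5}. Their union is {0, 1, 2, 3, 4, 5, 6, 7, 8, 9, 10, 11}, which is all 12 districts.
Only T2 contains 10, so T2 is forced; the remaining 6 districts need at least 2 more towers (each remaining tower adds at most 4) — so at least 3 towers are needed, and 3 is optimal.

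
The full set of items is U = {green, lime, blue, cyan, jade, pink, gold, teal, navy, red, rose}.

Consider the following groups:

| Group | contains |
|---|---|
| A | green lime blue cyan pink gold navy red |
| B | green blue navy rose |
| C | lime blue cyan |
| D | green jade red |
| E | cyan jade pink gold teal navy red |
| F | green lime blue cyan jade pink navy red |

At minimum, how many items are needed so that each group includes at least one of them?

2

H = {blue, red} meets every group (each contains at least one member of H), and |H| = 2.
The groups C, D are pairwise disjoint, so any hitting set needs a separate item for each — at least 2. Hence 2 is optimal.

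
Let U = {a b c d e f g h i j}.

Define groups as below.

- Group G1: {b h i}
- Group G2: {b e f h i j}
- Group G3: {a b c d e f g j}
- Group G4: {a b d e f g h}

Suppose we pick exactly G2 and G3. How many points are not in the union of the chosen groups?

0

Union of G2, G3 = {a, b, c, d, e, f, g, h, i, j} — that's every point, so 0 are uncovered.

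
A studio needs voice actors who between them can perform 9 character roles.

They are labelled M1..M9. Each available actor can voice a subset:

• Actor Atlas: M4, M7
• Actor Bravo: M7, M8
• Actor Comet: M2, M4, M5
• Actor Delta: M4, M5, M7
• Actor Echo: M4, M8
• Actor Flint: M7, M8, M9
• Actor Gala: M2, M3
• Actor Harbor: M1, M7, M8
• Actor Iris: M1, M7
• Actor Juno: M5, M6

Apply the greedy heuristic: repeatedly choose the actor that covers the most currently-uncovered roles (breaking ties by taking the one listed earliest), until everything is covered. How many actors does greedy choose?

Greedy: pick Comet (covers 3 new) → pick Flint (covers 3 new) → pick Gala (covers 1 new) → pick Harbor (covers 1 new) → pick Juno (covers 1 new). Total picks: 5.

5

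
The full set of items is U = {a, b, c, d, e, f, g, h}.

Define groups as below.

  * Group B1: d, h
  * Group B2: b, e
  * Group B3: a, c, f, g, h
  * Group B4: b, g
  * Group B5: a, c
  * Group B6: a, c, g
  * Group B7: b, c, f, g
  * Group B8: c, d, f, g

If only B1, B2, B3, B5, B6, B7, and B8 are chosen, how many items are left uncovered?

0

Union of B1, B2, B3, B5, B6, B7, B8 = {a, b, c, d, e, f, g, h} — that's every item, so 0 are uncovered.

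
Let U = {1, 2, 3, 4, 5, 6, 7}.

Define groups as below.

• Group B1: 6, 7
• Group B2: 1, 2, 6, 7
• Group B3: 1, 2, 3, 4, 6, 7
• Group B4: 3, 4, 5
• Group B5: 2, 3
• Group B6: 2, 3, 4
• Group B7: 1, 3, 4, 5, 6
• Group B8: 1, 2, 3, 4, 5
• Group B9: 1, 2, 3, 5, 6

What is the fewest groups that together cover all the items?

2

Take {B2, B4}. Their union is {1, 2, 3, 4, 5, 6, 7}, which is all 7 items.
No single group has all 7 items (the largest, B3, has 6), so 2 is optimal.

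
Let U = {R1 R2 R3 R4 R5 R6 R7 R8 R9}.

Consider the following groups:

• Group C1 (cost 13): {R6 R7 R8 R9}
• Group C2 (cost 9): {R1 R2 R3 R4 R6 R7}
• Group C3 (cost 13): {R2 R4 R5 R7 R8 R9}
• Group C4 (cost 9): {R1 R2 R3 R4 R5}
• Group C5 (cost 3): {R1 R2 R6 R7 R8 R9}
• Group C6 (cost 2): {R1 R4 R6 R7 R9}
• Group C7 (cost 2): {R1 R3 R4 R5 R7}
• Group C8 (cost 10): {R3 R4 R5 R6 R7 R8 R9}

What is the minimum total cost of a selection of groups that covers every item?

C5, C7 together cover every item (C5 ∪ C7 = {R1, R2, R3, R4, R5, R6, R7, R8, R9}); total cost 3 + 2 = 5.
The greedy pick C6, C7, C5 costs 7; no covering selection beats 5.

5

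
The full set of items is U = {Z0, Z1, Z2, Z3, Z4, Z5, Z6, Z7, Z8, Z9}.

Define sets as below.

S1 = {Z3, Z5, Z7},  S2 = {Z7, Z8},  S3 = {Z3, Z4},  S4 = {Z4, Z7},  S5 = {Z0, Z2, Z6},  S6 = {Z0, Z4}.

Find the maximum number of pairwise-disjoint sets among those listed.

S2, S3, S5 are pairwise disjoint (S2={Z7,Z8}; S3={Z3,Z4}; S5={Z0,Z2,Z6}).
Every remaining set overlaps one of these, and no 4 of the listed sets are pairwise disjoint, so 3 is the maximum.

3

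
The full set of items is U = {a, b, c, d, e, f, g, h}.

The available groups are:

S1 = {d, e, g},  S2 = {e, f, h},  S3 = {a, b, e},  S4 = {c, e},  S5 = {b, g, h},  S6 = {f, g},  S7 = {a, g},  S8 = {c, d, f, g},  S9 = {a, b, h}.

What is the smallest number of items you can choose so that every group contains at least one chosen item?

3

Take T = {b, e, g}. Each listed group contains at least one of these, so T is a hitting set of size 3.
The groups S4, S6, S9 are pairwise disjoint, so any hitting set needs a separate item for each — at least 3. Hence 3 is optimal.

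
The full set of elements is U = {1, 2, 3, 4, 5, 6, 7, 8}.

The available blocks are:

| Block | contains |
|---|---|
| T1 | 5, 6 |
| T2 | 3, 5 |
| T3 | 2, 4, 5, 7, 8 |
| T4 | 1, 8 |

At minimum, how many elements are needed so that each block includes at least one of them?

Take H = {1, 5}. Each listed block contains at least one of these, so H is a hitting set of size 2.
The blocks T1, T4 are pairwise disjoint, so any hitting set needs a separate element for each — at least 2. Hence 2 is optimal.

2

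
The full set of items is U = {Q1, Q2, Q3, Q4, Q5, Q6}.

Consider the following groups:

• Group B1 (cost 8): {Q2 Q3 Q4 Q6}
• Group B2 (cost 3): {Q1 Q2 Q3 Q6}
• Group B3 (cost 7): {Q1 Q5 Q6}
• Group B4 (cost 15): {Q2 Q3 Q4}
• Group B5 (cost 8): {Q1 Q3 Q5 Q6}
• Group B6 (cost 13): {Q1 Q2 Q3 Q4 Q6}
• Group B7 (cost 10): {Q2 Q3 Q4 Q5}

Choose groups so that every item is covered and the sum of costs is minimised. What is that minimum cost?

13

B2, B7 together cover every item (B2 ∪ B7 = {Q1, Q2, Q3, Q4, Q5, Q6}); total cost 3 + 10 = 13.
No covering selection has total cost below 13.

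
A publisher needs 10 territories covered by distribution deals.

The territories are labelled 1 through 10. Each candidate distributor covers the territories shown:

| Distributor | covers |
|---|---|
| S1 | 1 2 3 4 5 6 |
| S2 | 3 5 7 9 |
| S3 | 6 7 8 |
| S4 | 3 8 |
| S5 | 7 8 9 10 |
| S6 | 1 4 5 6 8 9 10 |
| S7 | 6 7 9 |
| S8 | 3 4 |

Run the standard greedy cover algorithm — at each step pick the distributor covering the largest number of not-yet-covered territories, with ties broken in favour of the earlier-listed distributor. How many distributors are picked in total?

Greedy: pick S6 (covers 7 new) → pick S1 (covers 2 new) → pick S2 (covers 1 new). Total picks: 3.
(The true minimum cover uses only 2 distributors, so greedy is not optimal here.)

3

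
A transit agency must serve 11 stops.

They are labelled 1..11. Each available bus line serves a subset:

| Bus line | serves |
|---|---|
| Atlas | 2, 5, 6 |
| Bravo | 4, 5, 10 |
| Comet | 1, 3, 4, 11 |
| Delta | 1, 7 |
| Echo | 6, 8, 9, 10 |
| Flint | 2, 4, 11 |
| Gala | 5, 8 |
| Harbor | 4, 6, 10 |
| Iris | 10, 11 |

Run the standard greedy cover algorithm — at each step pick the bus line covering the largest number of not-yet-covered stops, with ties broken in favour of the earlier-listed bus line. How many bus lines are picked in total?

4

Greedy: pick Comet (covers 4 new) → pick Echo (covers 4 new) → pick Atlas (covers 2 new) → pick Delta (covers 1 new). Total picks: 4.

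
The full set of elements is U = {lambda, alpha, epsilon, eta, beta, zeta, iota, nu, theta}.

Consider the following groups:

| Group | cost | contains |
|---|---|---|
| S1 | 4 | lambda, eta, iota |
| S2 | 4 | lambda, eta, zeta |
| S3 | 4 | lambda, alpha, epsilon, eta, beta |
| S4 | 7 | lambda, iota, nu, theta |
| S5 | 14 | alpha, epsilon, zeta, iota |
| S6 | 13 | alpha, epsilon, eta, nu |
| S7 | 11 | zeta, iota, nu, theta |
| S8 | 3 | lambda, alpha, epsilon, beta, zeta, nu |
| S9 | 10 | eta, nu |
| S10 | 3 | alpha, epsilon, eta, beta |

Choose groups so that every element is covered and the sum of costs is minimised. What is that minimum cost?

13

S4, S8, S10 together cover every element (S4 ∪ S8 ∪ S10 = {lambda, alpha, epsilon, eta, beta, zeta, iota, nu, theta}); total cost 7 + 3 + 3 = 13.
The greedy pick S8, S1, S4 costs 14; no covering selection beats 13.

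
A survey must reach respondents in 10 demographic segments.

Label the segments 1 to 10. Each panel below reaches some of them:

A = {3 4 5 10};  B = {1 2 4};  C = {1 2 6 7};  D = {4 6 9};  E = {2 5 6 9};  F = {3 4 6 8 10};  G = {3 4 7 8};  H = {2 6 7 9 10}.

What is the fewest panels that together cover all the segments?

3

C and E and F together: C ∪ E ∪ F = {1, 2, 3, 4, 5, 6, 7, 8, 9, 10} — every segment is covered.
No 2 of the 8 panels cover everything (all 28 combinations miss at least one segment), so 3 is optimal.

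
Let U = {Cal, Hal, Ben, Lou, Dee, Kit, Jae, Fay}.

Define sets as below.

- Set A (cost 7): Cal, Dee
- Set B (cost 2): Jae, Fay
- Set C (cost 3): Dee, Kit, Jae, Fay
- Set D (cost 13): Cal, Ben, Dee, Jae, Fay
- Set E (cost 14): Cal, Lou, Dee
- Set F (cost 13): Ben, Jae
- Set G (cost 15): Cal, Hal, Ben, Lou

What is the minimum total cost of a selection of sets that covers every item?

C, G together cover every item (C ∪ G = {Cal, Hal, Ben, Lou, Dee, Kit, Jae, Fay}); total cost 3 + 15 = 18.
No covering selection has total cost below 18.

18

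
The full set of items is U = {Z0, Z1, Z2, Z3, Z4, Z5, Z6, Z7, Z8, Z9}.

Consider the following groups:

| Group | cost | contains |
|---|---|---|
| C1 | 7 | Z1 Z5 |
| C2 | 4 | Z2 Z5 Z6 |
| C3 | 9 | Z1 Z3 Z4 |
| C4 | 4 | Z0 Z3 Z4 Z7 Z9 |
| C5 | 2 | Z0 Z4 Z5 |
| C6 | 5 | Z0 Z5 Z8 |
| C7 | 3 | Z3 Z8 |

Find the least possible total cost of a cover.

C1, C2, C4, C7 together cover every item (C1 ∪ C2 ∪ C4 ∪ C7 = {Z0, Z1, Z2, Z3, Z4, Z5, Z6, Z7, Z8, Z9}); total cost 7 + 4 + 4 + 3 = 18.
The greedy pick C5, C4, C2, C7, C1 costs 20; no covering selection beats 18.

18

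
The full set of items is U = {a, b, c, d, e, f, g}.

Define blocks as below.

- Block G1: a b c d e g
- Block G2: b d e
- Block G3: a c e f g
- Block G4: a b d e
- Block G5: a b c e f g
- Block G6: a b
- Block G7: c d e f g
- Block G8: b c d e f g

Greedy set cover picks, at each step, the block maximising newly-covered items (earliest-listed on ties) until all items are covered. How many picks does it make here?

Greedy: pick G1 (covers 6 new) → pick G3 (covers 1 new). Total picks: 2.

2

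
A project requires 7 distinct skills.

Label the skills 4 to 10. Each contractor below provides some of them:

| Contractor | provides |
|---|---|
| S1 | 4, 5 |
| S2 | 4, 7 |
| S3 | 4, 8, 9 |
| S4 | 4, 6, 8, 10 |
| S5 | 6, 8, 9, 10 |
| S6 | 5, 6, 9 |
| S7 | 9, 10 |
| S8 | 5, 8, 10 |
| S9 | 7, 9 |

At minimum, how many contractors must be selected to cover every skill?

3

Take {S4, S8, S9}. Their union is {4, 5, 6, 7, 8, 9, 10}, which is all 7 skills.
No 2 of the 9 contractors cover everything (all 36 combinations miss at least one skill), so 3 is optimal.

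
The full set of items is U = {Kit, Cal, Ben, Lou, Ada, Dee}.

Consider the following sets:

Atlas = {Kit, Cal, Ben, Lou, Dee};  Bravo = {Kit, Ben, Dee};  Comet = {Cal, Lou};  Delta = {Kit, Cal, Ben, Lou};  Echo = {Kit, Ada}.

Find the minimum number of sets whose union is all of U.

2

Atlas and Echo together: Atlas ∪ Echo = {Kit, Cal, Ben, Lou, Ada, Dee} — every item is covered.
No single set has all 6 items (the largest, Atlas, has 5), so 2 is optimal.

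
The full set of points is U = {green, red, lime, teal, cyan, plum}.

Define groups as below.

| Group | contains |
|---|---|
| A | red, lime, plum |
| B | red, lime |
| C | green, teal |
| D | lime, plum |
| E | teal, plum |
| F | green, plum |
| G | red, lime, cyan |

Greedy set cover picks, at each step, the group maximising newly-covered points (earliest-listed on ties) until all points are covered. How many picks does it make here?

Greedy: pick A (covers 3 new) → pick C (covers 2 new) → pick G (covers 1 new). Total picks: 3.

3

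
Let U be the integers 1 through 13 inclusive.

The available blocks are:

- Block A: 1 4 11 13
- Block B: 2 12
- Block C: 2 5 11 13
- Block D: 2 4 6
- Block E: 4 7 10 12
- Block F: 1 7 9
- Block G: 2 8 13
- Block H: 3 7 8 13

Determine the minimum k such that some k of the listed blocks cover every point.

C and D and E and F and H together: C ∪ D ∪ E ∪ F ∪ H = {1, 2, 3, 4, 5, 6, 7, 8, 9, 10, 11, 12, 13} — every point is covered.
No 4 of the 8 blocks cover everything (all 70 combinations miss at least one point), so 5 is optimal.

5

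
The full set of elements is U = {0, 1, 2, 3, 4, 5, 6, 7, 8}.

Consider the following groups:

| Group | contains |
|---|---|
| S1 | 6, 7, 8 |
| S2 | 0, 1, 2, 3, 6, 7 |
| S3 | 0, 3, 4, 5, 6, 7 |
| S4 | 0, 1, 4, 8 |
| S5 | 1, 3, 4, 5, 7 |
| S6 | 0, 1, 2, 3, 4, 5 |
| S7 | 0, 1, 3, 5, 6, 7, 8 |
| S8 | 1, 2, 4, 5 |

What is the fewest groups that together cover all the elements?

2

S7 and S8 together: S7 ∪ S8 = {0, 1, 2, 3, 4, 5, 6, 7, 8} — every element is covered.
No single group has all 9 elements (the largest, S7, has 7), so 2 is optimal.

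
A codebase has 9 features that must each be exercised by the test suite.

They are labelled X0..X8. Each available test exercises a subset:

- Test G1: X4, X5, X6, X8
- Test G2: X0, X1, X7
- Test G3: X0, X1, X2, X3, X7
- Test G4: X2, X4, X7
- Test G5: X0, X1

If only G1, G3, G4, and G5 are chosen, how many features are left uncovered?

Union of G1, G3, G4, G5 = {X0, X1, X2, X3, X4, X5, X6, X7, X8} — that's every feature, so 0 are uncovered.

0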